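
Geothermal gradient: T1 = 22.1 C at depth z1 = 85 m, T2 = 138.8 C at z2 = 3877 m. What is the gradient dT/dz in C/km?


dT = 138.8 - 22.1 = 116.7 C
dz = 3877 - 85 = 3792 m
gradient = dT/dz * 1000 = 116.7/3792 * 1000 = 30.7753 C/km

30.7753


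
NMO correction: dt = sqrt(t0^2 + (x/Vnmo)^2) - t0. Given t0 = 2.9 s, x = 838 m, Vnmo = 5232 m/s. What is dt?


x/Vnmo = 838/5232 = 0.160168
(x/Vnmo)^2 = 0.025654
t0^2 = 8.41
sqrt(8.41 + 0.025654) = 2.90442
dt = 2.90442 - 2.9 = 0.00442

0.00442


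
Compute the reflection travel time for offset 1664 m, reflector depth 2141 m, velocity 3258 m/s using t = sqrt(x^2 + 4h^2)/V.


x^2 + 4h^2 = 1664^2 + 4*2141^2 = 2768896 + 18335524 = 21104420
sqrt(21104420) = 4593.9547
t = 4593.9547 / 3258 = 1.4101 s

1.4101


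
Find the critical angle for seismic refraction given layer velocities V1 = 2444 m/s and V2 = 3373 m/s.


V1/V2 = 2444/3373 = 0.724578
theta_c = arcsin(0.724578) = 46.4337 degrees

46.4337


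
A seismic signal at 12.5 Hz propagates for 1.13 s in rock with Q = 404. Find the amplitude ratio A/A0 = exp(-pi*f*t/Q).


pi*f*t/Q = pi*12.5*1.13/404 = 0.109839
A/A0 = exp(-0.109839) = 0.895978

0.895978


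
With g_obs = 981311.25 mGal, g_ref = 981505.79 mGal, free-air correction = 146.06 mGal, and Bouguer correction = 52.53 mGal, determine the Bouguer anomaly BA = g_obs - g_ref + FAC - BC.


BA = g_obs - g_ref + FAC - BC
= 981311.25 - 981505.79 + 146.06 - 52.53
= -101.01 mGal

-101.01


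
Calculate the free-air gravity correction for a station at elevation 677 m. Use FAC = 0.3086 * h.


FAC = 0.3086 * h
= 0.3086 * 677
= 208.9222 mGal

208.9222


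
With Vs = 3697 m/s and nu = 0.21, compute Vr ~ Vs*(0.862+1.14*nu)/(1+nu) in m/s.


Numerator factor = 0.862 + 1.14*0.21 = 1.1014
Denominator = 1 + 0.21 = 1.21
Vr = 3697 * 1.1014 / 1.21 = 3365.19 m/s

3365.19


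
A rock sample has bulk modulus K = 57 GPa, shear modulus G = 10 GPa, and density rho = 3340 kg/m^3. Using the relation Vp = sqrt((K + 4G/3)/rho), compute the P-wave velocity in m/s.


First compute the effective modulus:
K + 4G/3 = 57e9 + 4*10e9/3 = 70333333333.33 Pa
Then divide by density:
70333333333.33 / 3340 = 21057884.2315 Pa/(kg/m^3)
Take the square root:
Vp = sqrt(21057884.2315) = 4588.89 m/s

4588.89


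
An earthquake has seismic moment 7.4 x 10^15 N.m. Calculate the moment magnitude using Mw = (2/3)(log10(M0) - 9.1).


log10(M0) = log10(7.4 x 10^15) = 15.8692
Mw = 2/3 * (15.8692 - 9.1)
= 2/3 * 6.7692
= 4.51

4.51


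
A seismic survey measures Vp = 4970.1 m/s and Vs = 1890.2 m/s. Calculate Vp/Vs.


Vp/Vs = 4970.1 / 1890.2
= 2.6294

2.6294


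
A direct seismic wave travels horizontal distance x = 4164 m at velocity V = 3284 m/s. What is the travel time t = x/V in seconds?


t = x / V
= 4164 / 3284
= 1.268 s

1.268


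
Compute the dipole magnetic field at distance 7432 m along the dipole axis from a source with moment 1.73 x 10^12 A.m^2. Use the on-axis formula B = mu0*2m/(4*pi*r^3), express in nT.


m = 1.73 x 10^12 = 1730000000000 A.m^2
2m = 3460000000000 A.m^2
r^3 = 7432^3 = 410503725568
B = (4pi*10^-7) * 3460000000000 / (4*pi * 410503725568) * 1e9
= 4347964.232568 / 5158541954062.68 * 1e9
= 842.8669 nT

842.8669


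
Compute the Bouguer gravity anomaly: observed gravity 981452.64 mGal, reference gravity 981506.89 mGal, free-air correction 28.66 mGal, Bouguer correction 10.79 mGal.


BA = g_obs - g_ref + FAC - BC
= 981452.64 - 981506.89 + 28.66 - 10.79
= -36.38 mGal

-36.38


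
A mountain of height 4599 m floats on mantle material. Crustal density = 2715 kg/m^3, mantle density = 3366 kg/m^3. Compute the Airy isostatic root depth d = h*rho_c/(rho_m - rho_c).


rho_m - rho_c = 3366 - 2715 = 651
d = 4599 * 2715 / 651
= 12486285 / 651
= 19180.16 m

19180.16


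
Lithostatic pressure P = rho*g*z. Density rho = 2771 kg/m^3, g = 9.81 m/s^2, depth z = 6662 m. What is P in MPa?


P = rho * g * z / 1e6
= 2771 * 9.81 * 6662 / 1e6
= 181096543.62 / 1e6
= 181.0965 MPa

181.0965


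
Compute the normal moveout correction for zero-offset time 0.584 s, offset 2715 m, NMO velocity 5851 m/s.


x/Vnmo = 2715/5851 = 0.464023
(x/Vnmo)^2 = 0.215318
t0^2 = 0.341056
sqrt(0.341056 + 0.215318) = 0.745905
dt = 0.745905 - 0.584 = 0.161905

0.161905


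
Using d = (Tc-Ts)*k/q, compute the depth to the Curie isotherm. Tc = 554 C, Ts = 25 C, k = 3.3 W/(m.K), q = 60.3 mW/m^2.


T_Curie - T_surf = 554 - 25 = 529 C
Convert q to W/m^2: 60.3 mW/m^2 = 0.0603 W/m^2
d = 529 * 3.3 / 0.0603 = 28950.25 m

28950.25


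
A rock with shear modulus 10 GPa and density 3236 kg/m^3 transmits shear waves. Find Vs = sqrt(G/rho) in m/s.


Convert G to Pa: G = 10e9 Pa
Compute G/rho = 10e9 / 3236 = 3090234.8578
Vs = sqrt(3090234.8578) = 1757.91 m/s

1757.91


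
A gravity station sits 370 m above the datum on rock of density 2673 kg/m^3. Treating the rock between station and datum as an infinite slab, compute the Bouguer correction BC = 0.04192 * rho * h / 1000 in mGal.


BC = 0.04192 * rho * h / 1000
= 0.04192 * 2673 * 370 / 1000
= 41.4593 mGal

41.4593


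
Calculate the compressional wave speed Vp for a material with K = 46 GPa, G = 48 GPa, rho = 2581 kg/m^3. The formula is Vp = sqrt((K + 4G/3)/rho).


First compute the effective modulus:
K + 4G/3 = 46e9 + 4*48e9/3 = 110000000000.0 Pa
Then divide by density:
110000000000.0 / 2581 = 42619139.8683 Pa/(kg/m^3)
Take the square root:
Vp = sqrt(42619139.8683) = 6528.33 m/s

6528.33


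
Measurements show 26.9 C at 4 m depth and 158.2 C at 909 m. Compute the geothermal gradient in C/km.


dT = 158.2 - 26.9 = 131.3 C
dz = 909 - 4 = 905 m
gradient = dT/dz * 1000 = 131.3/905 * 1000 = 145.0829 C/km

145.0829


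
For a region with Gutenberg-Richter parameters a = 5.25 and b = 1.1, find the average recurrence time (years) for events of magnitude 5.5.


log10(N) = 5.25 - 1.1*5.5 = -0.8
N = 10^-0.8 = 0.158489
T = 1/N = 1/0.158489 = 6.3096 years

6.3096


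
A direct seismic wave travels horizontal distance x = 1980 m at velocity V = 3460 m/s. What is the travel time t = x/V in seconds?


t = x / V
= 1980 / 3460
= 0.5723 s

0.5723


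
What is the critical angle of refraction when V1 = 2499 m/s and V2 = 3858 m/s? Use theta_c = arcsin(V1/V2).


V1/V2 = 2499/3858 = 0.647745
theta_c = arcsin(0.647745) = 40.3718 degrees

40.3718


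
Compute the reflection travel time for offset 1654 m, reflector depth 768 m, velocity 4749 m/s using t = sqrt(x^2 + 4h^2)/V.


x^2 + 4h^2 = 1654^2 + 4*768^2 = 2735716 + 2359296 = 5095012
sqrt(5095012) = 2257.2133
t = 2257.2133 / 4749 = 0.4753 s

0.4753


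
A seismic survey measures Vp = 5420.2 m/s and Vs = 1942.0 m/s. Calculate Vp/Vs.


Vp/Vs = 5420.2 / 1942.0
= 2.791

2.791


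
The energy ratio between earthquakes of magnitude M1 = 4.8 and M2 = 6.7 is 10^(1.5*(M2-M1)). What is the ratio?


M2 - M1 = 6.7 - 4.8 = 1.9
1.5 * 1.9 = 2.85
ratio = 10^2.85 = 707.95

707.95


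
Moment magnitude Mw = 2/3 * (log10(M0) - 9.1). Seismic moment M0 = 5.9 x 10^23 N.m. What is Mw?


log10(M0) = log10(5.9 x 10^23) = 23.7709
Mw = 2/3 * (23.7709 - 9.1)
= 2/3 * 14.6709
= 9.78

9.78


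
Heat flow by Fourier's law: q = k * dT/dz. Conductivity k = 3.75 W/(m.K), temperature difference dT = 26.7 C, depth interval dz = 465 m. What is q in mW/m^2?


q = k * dT / dz * 1000
= 3.75 * 26.7 / 465 * 1000
= 0.215323 * 1000
= 215.3226 mW/m^2

215.3226


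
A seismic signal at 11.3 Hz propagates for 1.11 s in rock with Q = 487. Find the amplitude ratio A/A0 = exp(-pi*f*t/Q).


pi*f*t/Q = pi*11.3*1.11/487 = 0.080914
A/A0 = exp(-0.080914) = 0.922273

0.922273


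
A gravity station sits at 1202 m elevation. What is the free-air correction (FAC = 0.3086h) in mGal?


FAC = 0.3086 * h
= 0.3086 * 1202
= 370.9372 mGal

370.9372


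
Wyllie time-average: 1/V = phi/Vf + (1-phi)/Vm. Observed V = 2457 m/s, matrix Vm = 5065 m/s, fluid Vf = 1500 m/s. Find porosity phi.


1/V - 1/Vm = 1/2457 - 1/5065 = 0.00020957
1/Vf - 1/Vm = 1/1500 - 1/5065 = 0.00046923
phi = 0.00020957 / 0.00046923 = 0.4466

0.4466


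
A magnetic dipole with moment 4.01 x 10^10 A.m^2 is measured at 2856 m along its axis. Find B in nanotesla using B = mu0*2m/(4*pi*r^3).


m = 4.01 x 10^10 = 40100000000 A.m^2
2m = 80200000000 A.m^2
r^3 = 2856^3 = 23295638016
B = (4pi*10^-7) * 80200000000 / (4*pi * 23295638016) * 1e9
= 100782.292327 / 292741621007.01 * 1e9
= 344.2705 nT

344.2705


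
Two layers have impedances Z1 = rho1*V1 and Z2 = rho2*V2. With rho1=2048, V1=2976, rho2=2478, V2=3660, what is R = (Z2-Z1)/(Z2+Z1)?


Z1 = 2048 * 2976 = 6094848
Z2 = 2478 * 3660 = 9069480
R = (9069480 - 6094848) / (9069480 + 6094848) = 2974632 / 15164328 = 0.1962

0.1962


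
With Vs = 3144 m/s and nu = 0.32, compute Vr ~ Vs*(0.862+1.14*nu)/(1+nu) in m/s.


Numerator factor = 0.862 + 1.14*0.32 = 1.2268
Denominator = 1 + 0.32 = 1.32
Vr = 3144 * 1.2268 / 1.32 = 2922.01 m/s

2922.01


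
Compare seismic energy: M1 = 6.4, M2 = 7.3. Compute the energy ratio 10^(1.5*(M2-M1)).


M2 - M1 = 7.3 - 6.4 = 0.9
1.5 * 0.9 = 1.35
ratio = 10^1.35 = 22.39

22.39


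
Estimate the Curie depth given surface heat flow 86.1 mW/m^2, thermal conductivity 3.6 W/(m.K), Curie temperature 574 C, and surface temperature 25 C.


T_Curie - T_surf = 574 - 25 = 549 C
Convert q to W/m^2: 86.1 mW/m^2 = 0.0861 W/m^2
d = 549 * 3.6 / 0.0861 = 22954.7 m

22954.7


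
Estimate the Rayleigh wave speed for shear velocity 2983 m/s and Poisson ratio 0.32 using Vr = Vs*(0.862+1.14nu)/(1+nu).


Numerator factor = 0.862 + 1.14*0.32 = 1.2268
Denominator = 1 + 0.32 = 1.32
Vr = 2983 * 1.2268 / 1.32 = 2772.38 m/s

2772.38


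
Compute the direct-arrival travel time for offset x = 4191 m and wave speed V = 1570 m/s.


t = x / V
= 4191 / 1570
= 2.6694 s

2.6694


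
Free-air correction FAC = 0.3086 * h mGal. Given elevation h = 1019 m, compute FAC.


FAC = 0.3086 * h
= 0.3086 * 1019
= 314.4634 mGal

314.4634


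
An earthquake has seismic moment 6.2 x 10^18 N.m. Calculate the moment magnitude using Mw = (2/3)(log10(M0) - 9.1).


log10(M0) = log10(6.2 x 10^18) = 18.7924
Mw = 2/3 * (18.7924 - 9.1)
= 2/3 * 9.6924
= 6.46

6.46


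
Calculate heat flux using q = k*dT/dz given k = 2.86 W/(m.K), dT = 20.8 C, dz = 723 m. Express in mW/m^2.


q = k * dT / dz * 1000
= 2.86 * 20.8 / 723 * 1000
= 0.082279 * 1000
= 82.2794 mW/m^2

82.2794


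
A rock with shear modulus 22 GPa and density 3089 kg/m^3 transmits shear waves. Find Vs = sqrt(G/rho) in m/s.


Convert G to Pa: G = 22e9 Pa
Compute G/rho = 22e9 / 3089 = 7122045.9696
Vs = sqrt(7122045.9696) = 2668.72 m/s

2668.72


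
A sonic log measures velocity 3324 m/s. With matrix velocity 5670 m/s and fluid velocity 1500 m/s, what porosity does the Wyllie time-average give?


1/V - 1/Vm = 1/3324 - 1/5670 = 0.00012448
1/Vf - 1/Vm = 1/1500 - 1/5670 = 0.0004903
phi = 0.00012448 / 0.0004903 = 0.2539

0.2539


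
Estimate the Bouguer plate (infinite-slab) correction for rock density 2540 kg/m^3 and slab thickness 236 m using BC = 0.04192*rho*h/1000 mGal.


BC = 0.04192 * rho * h / 1000
= 0.04192 * 2540 * 236 / 1000
= 25.1285 mGal

25.1285


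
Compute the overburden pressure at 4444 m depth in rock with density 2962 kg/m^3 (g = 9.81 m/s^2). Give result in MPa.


P = rho * g * z / 1e6
= 2962 * 9.81 * 4444 / 1e6
= 129130285.68 / 1e6
= 129.1303 MPa

129.1303


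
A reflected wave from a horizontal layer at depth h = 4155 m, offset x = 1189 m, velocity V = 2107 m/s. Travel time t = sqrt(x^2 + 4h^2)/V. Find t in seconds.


x^2 + 4h^2 = 1189^2 + 4*4155^2 = 1413721 + 69056100 = 70469821
sqrt(70469821) = 8394.6305
t = 8394.6305 / 2107 = 3.9842 s

3.9842


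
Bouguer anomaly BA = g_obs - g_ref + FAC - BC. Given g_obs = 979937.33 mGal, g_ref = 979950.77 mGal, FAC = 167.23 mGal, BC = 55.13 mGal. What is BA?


BA = g_obs - g_ref + FAC - BC
= 979937.33 - 979950.77 + 167.23 - 55.13
= 98.66 mGal

98.66


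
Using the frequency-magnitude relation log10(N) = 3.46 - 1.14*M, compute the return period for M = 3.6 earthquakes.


log10(N) = 3.46 - 1.14*3.6 = -0.644
N = 10^-0.644 = 0.226986
T = 1/N = 1/0.226986 = 4.4055 years

4.4055


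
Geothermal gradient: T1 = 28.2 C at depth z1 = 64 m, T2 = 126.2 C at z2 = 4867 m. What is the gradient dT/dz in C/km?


dT = 126.2 - 28.2 = 98.0 C
dz = 4867 - 64 = 4803 m
gradient = dT/dz * 1000 = 98.0/4803 * 1000 = 20.4039 C/km

20.4039


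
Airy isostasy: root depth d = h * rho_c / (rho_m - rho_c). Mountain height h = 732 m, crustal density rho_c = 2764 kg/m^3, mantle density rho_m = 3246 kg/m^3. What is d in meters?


rho_m - rho_c = 3246 - 2764 = 482
d = 732 * 2764 / 482
= 2023248 / 482
= 4197.61 m

4197.61


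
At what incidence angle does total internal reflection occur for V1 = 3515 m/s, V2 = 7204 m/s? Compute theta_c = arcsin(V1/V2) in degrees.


V1/V2 = 3515/7204 = 0.487923
theta_c = arcsin(0.487923) = 29.2042 degrees

29.2042


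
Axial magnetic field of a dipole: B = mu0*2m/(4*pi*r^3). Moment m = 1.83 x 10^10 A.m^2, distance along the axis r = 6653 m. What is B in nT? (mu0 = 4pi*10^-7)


m = 1.83 x 10^10 = 18300000000 A.m^2
2m = 36600000000 A.m^2
r^3 = 6653^3 = 294477807077
B = (4pi*10^-7) * 36600000000 / (4*pi * 294477807077) * 1e9
= 45992.916449 / 3700517261433.34 * 1e9
= 12.4288 nT

12.4288


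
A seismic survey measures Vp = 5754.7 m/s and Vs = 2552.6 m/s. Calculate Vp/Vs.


Vp/Vs = 5754.7 / 2552.6
= 2.2544

2.2544


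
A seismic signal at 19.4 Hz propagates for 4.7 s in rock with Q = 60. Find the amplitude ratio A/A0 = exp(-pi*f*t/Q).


pi*f*t/Q = pi*19.4*4.7/60 = 4.774174
A/A0 = exp(-4.774174) = 0.008445

0.008445


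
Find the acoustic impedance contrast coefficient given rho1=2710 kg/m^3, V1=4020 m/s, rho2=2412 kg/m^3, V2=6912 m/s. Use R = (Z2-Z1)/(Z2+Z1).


Z1 = 2710 * 4020 = 10894200
Z2 = 2412 * 6912 = 16671744
R = (16671744 - 10894200) / (16671744 + 10894200) = 5777544 / 27565944 = 0.2096

0.2096


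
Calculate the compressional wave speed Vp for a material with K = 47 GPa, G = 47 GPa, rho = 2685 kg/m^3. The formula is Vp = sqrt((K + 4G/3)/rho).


First compute the effective modulus:
K + 4G/3 = 47e9 + 4*47e9/3 = 109666666666.67 Pa
Then divide by density:
109666666666.67 / 2685 = 40844196.1515 Pa/(kg/m^3)
Take the square root:
Vp = sqrt(40844196.1515) = 6390.95 m/s

6390.95


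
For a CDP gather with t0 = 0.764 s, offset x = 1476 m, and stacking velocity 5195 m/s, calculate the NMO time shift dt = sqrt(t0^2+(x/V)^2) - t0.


x/Vnmo = 1476/5195 = 0.284119
(x/Vnmo)^2 = 0.080724
t0^2 = 0.583696
sqrt(0.583696 + 0.080724) = 0.81512
dt = 0.81512 - 0.764 = 0.05112

0.05112


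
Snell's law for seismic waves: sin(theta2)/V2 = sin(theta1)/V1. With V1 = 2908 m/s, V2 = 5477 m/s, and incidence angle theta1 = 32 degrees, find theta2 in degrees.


sin(theta1) = sin(32 deg) = 0.529919
sin(theta2) = V2/V1 * sin(theta1) = 5477/2908 * 0.529919 = 0.998063
theta2 = arcsin(0.998063) = 86.4334 degrees

86.4334


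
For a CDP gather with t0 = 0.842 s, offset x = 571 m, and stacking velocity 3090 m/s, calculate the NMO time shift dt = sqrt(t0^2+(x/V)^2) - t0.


x/Vnmo = 571/3090 = 0.18479
(x/Vnmo)^2 = 0.034147
t0^2 = 0.708964
sqrt(0.708964 + 0.034147) = 0.862039
dt = 0.862039 - 0.842 = 0.020039

0.020039


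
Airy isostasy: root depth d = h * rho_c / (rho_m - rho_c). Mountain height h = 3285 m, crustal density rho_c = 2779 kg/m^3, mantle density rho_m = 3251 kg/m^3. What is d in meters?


rho_m - rho_c = 3251 - 2779 = 472
d = 3285 * 2779 / 472
= 9129015 / 472
= 19341.13 m

19341.13


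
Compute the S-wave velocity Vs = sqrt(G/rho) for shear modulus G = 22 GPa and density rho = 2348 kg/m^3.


Convert G to Pa: G = 22e9 Pa
Compute G/rho = 22e9 / 2348 = 9369676.3203
Vs = sqrt(9369676.3203) = 3060.99 m/s

3060.99


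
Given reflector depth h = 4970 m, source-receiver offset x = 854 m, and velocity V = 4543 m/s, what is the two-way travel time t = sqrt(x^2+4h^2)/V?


x^2 + 4h^2 = 854^2 + 4*4970^2 = 729316 + 98803600 = 99532916
sqrt(99532916) = 9976.6185
t = 9976.6185 / 4543 = 2.196 s

2.196


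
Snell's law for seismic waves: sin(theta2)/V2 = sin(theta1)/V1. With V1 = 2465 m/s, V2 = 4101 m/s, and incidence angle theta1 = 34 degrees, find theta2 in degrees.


sin(theta1) = sin(34 deg) = 0.559193
sin(theta2) = V2/V1 * sin(theta1) = 4101/2465 * 0.559193 = 0.930325
theta2 = arcsin(0.930325) = 68.4855 degrees

68.4855


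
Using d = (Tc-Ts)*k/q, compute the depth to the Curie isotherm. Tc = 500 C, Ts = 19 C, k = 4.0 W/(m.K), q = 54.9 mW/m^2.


T_Curie - T_surf = 500 - 19 = 481 C
Convert q to W/m^2: 54.9 mW/m^2 = 0.0549 W/m^2
d = 481 * 4.0 / 0.0549 = 35045.54 m

35045.54


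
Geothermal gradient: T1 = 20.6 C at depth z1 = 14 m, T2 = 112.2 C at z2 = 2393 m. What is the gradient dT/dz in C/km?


dT = 112.2 - 20.6 = 91.6 C
dz = 2393 - 14 = 2379 m
gradient = dT/dz * 1000 = 91.6/2379 * 1000 = 38.5036 C/km

38.5036


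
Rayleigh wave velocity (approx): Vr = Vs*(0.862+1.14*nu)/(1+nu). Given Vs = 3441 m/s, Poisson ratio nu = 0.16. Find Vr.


Numerator factor = 0.862 + 1.14*0.16 = 1.0444
Denominator = 1 + 0.16 = 1.16
Vr = 3441 * 1.0444 / 1.16 = 3098.09 m/s

3098.09


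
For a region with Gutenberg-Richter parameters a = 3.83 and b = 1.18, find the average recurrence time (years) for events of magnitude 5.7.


log10(N) = 3.83 - 1.18*5.7 = -2.896
N = 10^-2.896 = 0.001271
T = 1/N = 1/0.001271 = 787.0458 years

787.0458


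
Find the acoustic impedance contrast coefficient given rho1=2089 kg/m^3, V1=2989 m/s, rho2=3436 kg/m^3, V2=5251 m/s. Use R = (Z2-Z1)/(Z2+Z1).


Z1 = 2089 * 2989 = 6244021
Z2 = 3436 * 5251 = 18042436
R = (18042436 - 6244021) / (18042436 + 6244021) = 11798415 / 24286457 = 0.4858

0.4858


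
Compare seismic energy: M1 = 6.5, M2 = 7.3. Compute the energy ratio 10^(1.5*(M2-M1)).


M2 - M1 = 7.3 - 6.5 = 0.8
1.5 * 0.8 = 1.2
ratio = 10^1.2 = 15.85

15.85


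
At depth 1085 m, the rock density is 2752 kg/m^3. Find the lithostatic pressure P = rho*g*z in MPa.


P = rho * g * z / 1e6
= 2752 * 9.81 * 1085 / 1e6
= 29291875.2 / 1e6
= 29.2919 MPa

29.2919


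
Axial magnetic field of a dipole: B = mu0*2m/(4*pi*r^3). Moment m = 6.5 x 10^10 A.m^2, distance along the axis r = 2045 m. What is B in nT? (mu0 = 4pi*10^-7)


m = 6.5 x 10^10 = 65000000000 A.m^2
2m = 130000000000 A.m^2
r^3 = 2045^3 = 8552241125
B = (4pi*10^-7) * 130000000000 / (4*pi * 8552241125) * 1e9
= 163362.817987 / 107470631560.11 * 1e9
= 1520.0694 nT

1520.0694


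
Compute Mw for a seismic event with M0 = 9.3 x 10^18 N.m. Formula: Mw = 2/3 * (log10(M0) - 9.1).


log10(M0) = log10(9.3 x 10^18) = 18.9685
Mw = 2/3 * (18.9685 - 9.1)
= 2/3 * 9.8685
= 6.58

6.58


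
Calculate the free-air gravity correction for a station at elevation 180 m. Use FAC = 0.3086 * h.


FAC = 0.3086 * h
= 0.3086 * 180
= 55.548 mGal

55.548


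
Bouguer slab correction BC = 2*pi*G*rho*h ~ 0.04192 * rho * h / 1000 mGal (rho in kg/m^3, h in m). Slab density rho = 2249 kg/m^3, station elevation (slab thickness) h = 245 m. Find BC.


BC = 0.04192 * rho * h / 1000
= 0.04192 * 2249 * 245 / 1000
= 23.0981 mGal

23.0981


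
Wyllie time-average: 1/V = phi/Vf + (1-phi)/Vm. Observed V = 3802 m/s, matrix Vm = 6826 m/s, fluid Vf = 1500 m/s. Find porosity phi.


1/V - 1/Vm = 1/3802 - 1/6826 = 0.00011652
1/Vf - 1/Vm = 1/1500 - 1/6826 = 0.00052017
phi = 0.00011652 / 0.00052017 = 0.224

0.224


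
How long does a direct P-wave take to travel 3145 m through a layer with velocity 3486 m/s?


t = x / V
= 3145 / 3486
= 0.9022 s

0.9022


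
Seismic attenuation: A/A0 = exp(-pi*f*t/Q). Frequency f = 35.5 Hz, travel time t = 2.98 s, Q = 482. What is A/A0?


pi*f*t/Q = pi*35.5*2.98/482 = 0.689521
A/A0 = exp(-0.689521) = 0.501816

0.501816


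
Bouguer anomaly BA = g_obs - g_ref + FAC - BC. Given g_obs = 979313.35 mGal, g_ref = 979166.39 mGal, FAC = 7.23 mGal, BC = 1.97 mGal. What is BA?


BA = g_obs - g_ref + FAC - BC
= 979313.35 - 979166.39 + 7.23 - 1.97
= 152.22 mGal

152.22


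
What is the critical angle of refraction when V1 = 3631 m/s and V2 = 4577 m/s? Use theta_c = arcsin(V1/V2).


V1/V2 = 3631/4577 = 0.793314
theta_c = arcsin(0.793314) = 52.4963 degrees

52.4963


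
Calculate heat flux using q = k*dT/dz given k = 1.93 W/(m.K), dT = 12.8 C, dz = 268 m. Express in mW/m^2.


q = k * dT / dz * 1000
= 1.93 * 12.8 / 268 * 1000
= 0.092179 * 1000
= 92.1791 mW/m^2

92.1791


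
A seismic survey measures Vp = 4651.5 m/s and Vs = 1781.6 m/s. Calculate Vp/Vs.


Vp/Vs = 4651.5 / 1781.6
= 2.6109

2.6109


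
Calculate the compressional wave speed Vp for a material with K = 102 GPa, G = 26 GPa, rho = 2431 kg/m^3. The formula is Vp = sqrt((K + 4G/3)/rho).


First compute the effective modulus:
K + 4G/3 = 102e9 + 4*26e9/3 = 136666666666.67 Pa
Then divide by density:
136666666666.67 / 2431 = 56218291.5124 Pa/(kg/m^3)
Take the square root:
Vp = sqrt(56218291.5124) = 7497.89 m/s

7497.89


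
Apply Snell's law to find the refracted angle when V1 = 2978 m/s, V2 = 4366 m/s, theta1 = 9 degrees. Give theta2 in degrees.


sin(theta1) = sin(9 deg) = 0.156434
sin(theta2) = V2/V1 * sin(theta1) = 4366/2978 * 0.156434 = 0.229346
theta2 = arcsin(0.229346) = 13.2586 degrees

13.2586


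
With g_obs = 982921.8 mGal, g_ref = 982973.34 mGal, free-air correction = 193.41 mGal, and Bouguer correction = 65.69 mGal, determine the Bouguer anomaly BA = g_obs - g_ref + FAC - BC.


BA = g_obs - g_ref + FAC - BC
= 982921.8 - 982973.34 + 193.41 - 65.69
= 76.18 mGal

76.18


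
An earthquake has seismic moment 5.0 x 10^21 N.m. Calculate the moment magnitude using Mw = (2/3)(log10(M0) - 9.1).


log10(M0) = log10(5.0 x 10^21) = 21.699
Mw = 2/3 * (21.699 - 9.1)
= 2/3 * 12.599
= 8.4

8.4


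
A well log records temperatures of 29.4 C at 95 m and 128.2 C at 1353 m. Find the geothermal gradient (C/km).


dT = 128.2 - 29.4 = 98.8 C
dz = 1353 - 95 = 1258 m
gradient = dT/dz * 1000 = 98.8/1258 * 1000 = 78.5374 C/km

78.5374


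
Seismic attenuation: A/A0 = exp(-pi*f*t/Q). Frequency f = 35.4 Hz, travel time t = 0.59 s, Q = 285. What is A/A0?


pi*f*t/Q = pi*35.4*0.59/285 = 0.230229
A/A0 = exp(-0.230229) = 0.794352

0.794352


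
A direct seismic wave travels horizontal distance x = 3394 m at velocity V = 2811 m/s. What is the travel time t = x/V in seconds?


t = x / V
= 3394 / 2811
= 1.2074 s

1.2074


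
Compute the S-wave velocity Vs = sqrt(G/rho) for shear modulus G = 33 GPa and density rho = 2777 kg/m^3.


Convert G to Pa: G = 33e9 Pa
Compute G/rho = 33e9 / 2777 = 11883327.3317
Vs = sqrt(11883327.3317) = 3447.22 m/s

3447.22


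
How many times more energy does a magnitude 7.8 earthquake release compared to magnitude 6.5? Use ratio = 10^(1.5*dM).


M2 - M1 = 7.8 - 6.5 = 1.3
1.5 * 1.3 = 1.95
ratio = 10^1.95 = 89.13

89.13


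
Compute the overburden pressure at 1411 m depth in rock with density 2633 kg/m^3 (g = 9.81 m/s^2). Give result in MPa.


P = rho * g * z / 1e6
= 2633 * 9.81 * 1411 / 1e6
= 36445749.03 / 1e6
= 36.4457 MPa

36.4457


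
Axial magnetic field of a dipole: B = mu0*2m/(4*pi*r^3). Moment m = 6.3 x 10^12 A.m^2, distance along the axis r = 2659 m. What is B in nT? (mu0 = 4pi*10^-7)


m = 6.3 x 10^12 = 6300000000000 A.m^2
2m = 12600000000000 A.m^2
r^3 = 2659^3 = 18799877179
B = (4pi*10^-7) * 12600000000000 / (4*pi * 18799877179) * 1e9
= 15833626.974093 / 236246224135.75 * 1e9
= 67021.7145 nT

67021.7145


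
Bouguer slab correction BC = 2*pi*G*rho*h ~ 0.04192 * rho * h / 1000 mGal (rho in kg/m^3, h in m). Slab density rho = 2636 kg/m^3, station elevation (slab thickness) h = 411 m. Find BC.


BC = 0.04192 * rho * h / 1000
= 0.04192 * 2636 * 411 / 1000
= 45.416 mGal

45.416


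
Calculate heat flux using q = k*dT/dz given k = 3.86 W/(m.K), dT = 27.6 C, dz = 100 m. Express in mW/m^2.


q = k * dT / dz * 1000
= 3.86 * 27.6 / 100 * 1000
= 1.06536 * 1000
= 1065.36 mW/m^2

1065.36


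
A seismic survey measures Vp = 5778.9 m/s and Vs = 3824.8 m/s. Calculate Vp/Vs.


Vp/Vs = 5778.9 / 3824.8
= 1.5109

1.5109


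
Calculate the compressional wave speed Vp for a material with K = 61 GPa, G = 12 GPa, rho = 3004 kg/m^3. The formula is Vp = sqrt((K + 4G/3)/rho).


First compute the effective modulus:
K + 4G/3 = 61e9 + 4*12e9/3 = 77000000000.0 Pa
Then divide by density:
77000000000.0 / 3004 = 25632490.0133 Pa/(kg/m^3)
Take the square root:
Vp = sqrt(25632490.0133) = 5062.85 m/s

5062.85


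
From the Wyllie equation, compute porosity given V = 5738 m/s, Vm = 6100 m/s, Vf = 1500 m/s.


1/V - 1/Vm = 1/5738 - 1/6100 = 1.034e-05
1/Vf - 1/Vm = 1/1500 - 1/6100 = 0.00050273
phi = 1.034e-05 / 0.00050273 = 0.0206

0.0206


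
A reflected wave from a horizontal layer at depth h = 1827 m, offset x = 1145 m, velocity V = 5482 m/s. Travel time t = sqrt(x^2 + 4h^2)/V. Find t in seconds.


x^2 + 4h^2 = 1145^2 + 4*1827^2 = 1311025 + 13351716 = 14662741
sqrt(14662741) = 3829.1959
t = 3829.1959 / 5482 = 0.6985 s

0.6985


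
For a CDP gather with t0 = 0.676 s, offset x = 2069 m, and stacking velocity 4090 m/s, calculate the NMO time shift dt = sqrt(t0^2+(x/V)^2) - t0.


x/Vnmo = 2069/4090 = 0.505868
(x/Vnmo)^2 = 0.255902
t0^2 = 0.456976
sqrt(0.456976 + 0.255902) = 0.844321
dt = 0.844321 - 0.676 = 0.168321

0.168321


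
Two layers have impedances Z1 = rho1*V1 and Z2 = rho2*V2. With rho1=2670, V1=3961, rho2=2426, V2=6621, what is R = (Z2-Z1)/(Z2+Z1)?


Z1 = 2670 * 3961 = 10575870
Z2 = 2426 * 6621 = 16062546
R = (16062546 - 10575870) / (16062546 + 10575870) = 5486676 / 26638416 = 0.206

0.206


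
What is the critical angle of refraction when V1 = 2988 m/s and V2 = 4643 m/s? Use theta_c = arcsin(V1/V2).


V1/V2 = 2988/4643 = 0.643549
theta_c = arcsin(0.643549) = 40.057 degrees

40.057


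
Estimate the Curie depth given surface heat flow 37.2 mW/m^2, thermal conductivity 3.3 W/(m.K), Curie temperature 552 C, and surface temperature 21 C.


T_Curie - T_surf = 552 - 21 = 531 C
Convert q to W/m^2: 37.2 mW/m^2 = 0.0372 W/m^2
d = 531 * 3.3 / 0.0372 = 47104.84 m

47104.84


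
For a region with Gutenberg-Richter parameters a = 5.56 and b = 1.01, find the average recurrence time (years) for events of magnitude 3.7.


log10(N) = 5.56 - 1.01*3.7 = 1.823
N = 10^1.823 = 66.527316
T = 1/N = 1/66.527316 = 0.015 years

0.015


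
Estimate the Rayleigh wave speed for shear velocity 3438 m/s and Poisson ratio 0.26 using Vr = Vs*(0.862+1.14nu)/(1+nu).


Numerator factor = 0.862 + 1.14*0.26 = 1.1584
Denominator = 1 + 0.26 = 1.26
Vr = 3438 * 1.1584 / 1.26 = 3160.78 m/s

3160.78


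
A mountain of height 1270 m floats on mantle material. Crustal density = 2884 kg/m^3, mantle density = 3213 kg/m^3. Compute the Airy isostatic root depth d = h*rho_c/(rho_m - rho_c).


rho_m - rho_c = 3213 - 2884 = 329
d = 1270 * 2884 / 329
= 3662680 / 329
= 11132.77 m

11132.77


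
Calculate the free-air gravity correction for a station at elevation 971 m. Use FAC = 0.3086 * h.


FAC = 0.3086 * h
= 0.3086 * 971
= 299.6506 mGal

299.6506


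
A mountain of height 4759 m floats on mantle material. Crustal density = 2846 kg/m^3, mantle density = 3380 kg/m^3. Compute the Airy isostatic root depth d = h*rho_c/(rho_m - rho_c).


rho_m - rho_c = 3380 - 2846 = 534
d = 4759 * 2846 / 534
= 13544114 / 534
= 25363.51 m

25363.51


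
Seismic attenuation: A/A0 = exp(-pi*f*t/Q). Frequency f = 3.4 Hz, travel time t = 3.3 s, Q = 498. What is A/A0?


pi*f*t/Q = pi*3.4*3.3/498 = 0.07078
A/A0 = exp(-0.07078) = 0.931666

0.931666


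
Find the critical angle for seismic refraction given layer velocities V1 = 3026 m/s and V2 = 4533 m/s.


V1/V2 = 3026/4533 = 0.667549
theta_c = arcsin(0.667549) = 41.8782 degrees

41.8782


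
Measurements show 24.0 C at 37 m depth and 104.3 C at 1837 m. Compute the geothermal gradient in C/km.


dT = 104.3 - 24.0 = 80.3 C
dz = 1837 - 37 = 1800 m
gradient = dT/dz * 1000 = 80.3/1800 * 1000 = 44.6111 C/km

44.6111


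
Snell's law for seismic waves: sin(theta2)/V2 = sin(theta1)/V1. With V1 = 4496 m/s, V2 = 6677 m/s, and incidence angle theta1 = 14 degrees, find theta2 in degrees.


sin(theta1) = sin(14 deg) = 0.241922
sin(theta2) = V2/V1 * sin(theta1) = 6677/4496 * 0.241922 = 0.359278
theta2 = arcsin(0.359278) = 21.0558 degrees

21.0558


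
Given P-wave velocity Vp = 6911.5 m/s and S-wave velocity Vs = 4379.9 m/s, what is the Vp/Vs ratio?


Vp/Vs = 6911.5 / 4379.9
= 1.578

1.578


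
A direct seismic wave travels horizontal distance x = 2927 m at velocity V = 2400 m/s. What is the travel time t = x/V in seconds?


t = x / V
= 2927 / 2400
= 1.2196 s

1.2196


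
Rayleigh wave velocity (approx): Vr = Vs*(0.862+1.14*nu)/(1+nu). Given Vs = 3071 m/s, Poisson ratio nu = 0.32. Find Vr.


Numerator factor = 0.862 + 1.14*0.32 = 1.2268
Denominator = 1 + 0.32 = 1.32
Vr = 3071 * 1.2268 / 1.32 = 2854.17 m/s

2854.17


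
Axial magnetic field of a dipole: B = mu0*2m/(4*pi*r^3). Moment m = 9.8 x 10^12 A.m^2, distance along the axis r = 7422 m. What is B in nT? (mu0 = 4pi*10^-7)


m = 9.8 x 10^12 = 9800000000000 A.m^2
2m = 19600000000000 A.m^2
r^3 = 7422^3 = 408848915448
B = (4pi*10^-7) * 19600000000000 / (4*pi * 408848915448) * 1e9
= 24630086.404144 / 5137746996798.37 * 1e9
= 4793.9469 nT

4793.9469


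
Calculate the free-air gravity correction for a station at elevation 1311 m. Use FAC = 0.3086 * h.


FAC = 0.3086 * h
= 0.3086 * 1311
= 404.5746 mGal

404.5746


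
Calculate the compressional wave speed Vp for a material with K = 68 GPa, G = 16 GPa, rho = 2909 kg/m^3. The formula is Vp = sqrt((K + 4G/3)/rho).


First compute the effective modulus:
K + 4G/3 = 68e9 + 4*16e9/3 = 89333333333.33 Pa
Then divide by density:
89333333333.33 / 2909 = 30709292.9987 Pa/(kg/m^3)
Take the square root:
Vp = sqrt(30709292.9987) = 5541.6 m/s

5541.6


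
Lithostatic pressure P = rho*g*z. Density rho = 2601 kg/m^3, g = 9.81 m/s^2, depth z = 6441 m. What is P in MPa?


P = rho * g * z / 1e6
= 2601 * 9.81 * 6441 / 1e6
= 164347332.21 / 1e6
= 164.3473 MPa

164.3473


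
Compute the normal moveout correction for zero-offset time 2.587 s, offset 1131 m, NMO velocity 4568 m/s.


x/Vnmo = 1131/4568 = 0.247592
(x/Vnmo)^2 = 0.061302
t0^2 = 6.692569
sqrt(6.692569 + 0.061302) = 2.598821
dt = 2.598821 - 2.587 = 0.011821

0.011821


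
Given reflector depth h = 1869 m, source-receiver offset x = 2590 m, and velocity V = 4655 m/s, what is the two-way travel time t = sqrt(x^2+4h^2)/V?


x^2 + 4h^2 = 2590^2 + 4*1869^2 = 6708100 + 13972644 = 20680744
sqrt(20680744) = 4547.6086
t = 4547.6086 / 4655 = 0.9769 s

0.9769


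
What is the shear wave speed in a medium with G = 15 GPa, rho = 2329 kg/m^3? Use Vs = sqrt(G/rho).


Convert G to Pa: G = 15e9 Pa
Compute G/rho = 15e9 / 2329 = 6440532.4173
Vs = sqrt(6440532.4173) = 2537.82 m/s

2537.82


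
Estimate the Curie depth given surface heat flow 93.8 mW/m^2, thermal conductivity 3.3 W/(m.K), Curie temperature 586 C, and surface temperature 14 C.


T_Curie - T_surf = 586 - 14 = 572 C
Convert q to W/m^2: 93.8 mW/m^2 = 0.0938 W/m^2
d = 572 * 3.3 / 0.0938 = 20123.67 m

20123.67


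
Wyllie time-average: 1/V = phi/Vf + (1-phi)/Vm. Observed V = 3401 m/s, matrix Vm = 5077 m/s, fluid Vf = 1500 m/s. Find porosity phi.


1/V - 1/Vm = 1/3401 - 1/5077 = 9.706e-05
1/Vf - 1/Vm = 1/1500 - 1/5077 = 0.0004697
phi = 9.706e-05 / 0.0004697 = 0.2067

0.2067


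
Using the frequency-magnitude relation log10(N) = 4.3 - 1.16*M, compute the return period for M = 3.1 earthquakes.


log10(N) = 4.3 - 1.16*3.1 = 0.704
N = 10^0.704 = 5.058247
T = 1/N = 1/5.058247 = 0.1977 years

0.1977


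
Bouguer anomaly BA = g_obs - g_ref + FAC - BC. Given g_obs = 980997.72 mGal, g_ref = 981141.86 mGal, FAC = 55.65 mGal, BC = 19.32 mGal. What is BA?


BA = g_obs - g_ref + FAC - BC
= 980997.72 - 981141.86 + 55.65 - 19.32
= -107.81 mGal

-107.81


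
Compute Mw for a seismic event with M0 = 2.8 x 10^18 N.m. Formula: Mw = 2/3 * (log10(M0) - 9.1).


log10(M0) = log10(2.8 x 10^18) = 18.4472
Mw = 2/3 * (18.4472 - 9.1)
= 2/3 * 9.3472
= 6.23

6.23


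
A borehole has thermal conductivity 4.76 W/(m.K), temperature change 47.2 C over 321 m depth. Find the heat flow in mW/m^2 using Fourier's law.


q = k * dT / dz * 1000
= 4.76 * 47.2 / 321 * 1000
= 0.699913 * 1000
= 699.9128 mW/m^2

699.9128


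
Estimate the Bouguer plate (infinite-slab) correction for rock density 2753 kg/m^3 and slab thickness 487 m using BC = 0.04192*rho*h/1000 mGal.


BC = 0.04192 * rho * h / 1000
= 0.04192 * 2753 * 487 / 1000
= 56.2026 mGal

56.2026


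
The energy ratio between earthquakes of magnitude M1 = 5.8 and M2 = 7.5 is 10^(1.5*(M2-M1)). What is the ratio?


M2 - M1 = 7.5 - 5.8 = 1.7
1.5 * 1.7 = 2.55
ratio = 10^2.55 = 354.81

354.81


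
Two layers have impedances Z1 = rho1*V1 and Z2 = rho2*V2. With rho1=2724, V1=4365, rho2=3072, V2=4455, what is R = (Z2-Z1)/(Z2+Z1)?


Z1 = 2724 * 4365 = 11890260
Z2 = 3072 * 4455 = 13685760
R = (13685760 - 11890260) / (13685760 + 11890260) = 1795500 / 25576020 = 0.0702

0.0702


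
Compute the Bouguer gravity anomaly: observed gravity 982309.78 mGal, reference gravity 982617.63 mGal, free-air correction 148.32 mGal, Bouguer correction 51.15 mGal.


BA = g_obs - g_ref + FAC - BC
= 982309.78 - 982617.63 + 148.32 - 51.15
= -210.68 mGal

-210.68


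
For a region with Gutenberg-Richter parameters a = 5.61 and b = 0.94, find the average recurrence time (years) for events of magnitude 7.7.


log10(N) = 5.61 - 0.94*7.7 = -1.628
N = 10^-1.628 = 0.02355
T = 1/N = 1/0.02355 = 42.462 years

42.462


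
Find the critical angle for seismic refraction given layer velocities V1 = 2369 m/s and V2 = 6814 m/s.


V1/V2 = 2369/6814 = 0.347667
theta_c = arcsin(0.347667) = 20.3447 degrees

20.3447


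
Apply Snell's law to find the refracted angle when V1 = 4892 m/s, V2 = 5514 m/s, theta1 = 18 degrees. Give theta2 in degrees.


sin(theta1) = sin(18 deg) = 0.309017
sin(theta2) = V2/V1 * sin(theta1) = 5514/4892 * 0.309017 = 0.348307
theta2 = arcsin(0.348307) = 20.3838 degrees

20.3838


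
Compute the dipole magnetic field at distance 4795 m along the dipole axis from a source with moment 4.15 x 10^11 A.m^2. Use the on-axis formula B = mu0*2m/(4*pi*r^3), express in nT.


m = 4.15 x 10^11 = 415000000000 A.m^2
2m = 830000000000 A.m^2
r^3 = 4795^3 = 110246759875
B = (4pi*10^-7) * 830000000000 / (4*pi * 110246759875) * 1e9
= 1043008.760992 / 1385401643621.51 * 1e9
= 752.8566 nT

752.8566


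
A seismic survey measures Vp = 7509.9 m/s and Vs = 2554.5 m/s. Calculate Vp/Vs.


Vp/Vs = 7509.9 / 2554.5
= 2.9399

2.9399


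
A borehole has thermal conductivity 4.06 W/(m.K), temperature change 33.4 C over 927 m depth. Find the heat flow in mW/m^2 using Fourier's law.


q = k * dT / dz * 1000
= 4.06 * 33.4 / 927 * 1000
= 0.146283 * 1000
= 146.2826 mW/m^2

146.2826


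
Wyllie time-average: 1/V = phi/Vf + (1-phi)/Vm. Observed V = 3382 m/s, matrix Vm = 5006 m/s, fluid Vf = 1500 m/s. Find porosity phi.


1/V - 1/Vm = 1/3382 - 1/5006 = 9.592e-05
1/Vf - 1/Vm = 1/1500 - 1/5006 = 0.00046691
phi = 9.592e-05 / 0.00046691 = 0.2054

0.2054


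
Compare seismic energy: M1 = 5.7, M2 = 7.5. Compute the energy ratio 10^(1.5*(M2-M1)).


M2 - M1 = 7.5 - 5.7 = 1.8
1.5 * 1.8 = 2.7
ratio = 10^2.7 = 501.19

501.19


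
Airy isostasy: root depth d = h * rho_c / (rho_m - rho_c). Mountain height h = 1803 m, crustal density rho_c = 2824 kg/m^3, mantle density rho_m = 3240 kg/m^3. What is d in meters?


rho_m - rho_c = 3240 - 2824 = 416
d = 1803 * 2824 / 416
= 5091672 / 416
= 12239.6 m

12239.6


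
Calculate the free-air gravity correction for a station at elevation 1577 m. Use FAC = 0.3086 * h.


FAC = 0.3086 * h
= 0.3086 * 1577
= 486.6622 mGal

486.6622


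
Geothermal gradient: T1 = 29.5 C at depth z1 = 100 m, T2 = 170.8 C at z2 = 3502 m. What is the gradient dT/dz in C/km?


dT = 170.8 - 29.5 = 141.3 C
dz = 3502 - 100 = 3402 m
gradient = dT/dz * 1000 = 141.3/3402 * 1000 = 41.5344 C/km

41.5344


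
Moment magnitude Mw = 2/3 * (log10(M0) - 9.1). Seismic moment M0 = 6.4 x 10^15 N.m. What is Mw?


log10(M0) = log10(6.4 x 10^15) = 15.8062
Mw = 2/3 * (15.8062 - 9.1)
= 2/3 * 6.7062
= 4.47

4.47


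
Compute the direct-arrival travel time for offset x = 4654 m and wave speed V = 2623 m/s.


t = x / V
= 4654 / 2623
= 1.7743 s

1.7743


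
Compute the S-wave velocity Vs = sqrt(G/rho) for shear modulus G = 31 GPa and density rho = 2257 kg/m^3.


Convert G to Pa: G = 31e9 Pa
Compute G/rho = 31e9 / 2257 = 13735046.5219
Vs = sqrt(13735046.5219) = 3706.08 m/s

3706.08


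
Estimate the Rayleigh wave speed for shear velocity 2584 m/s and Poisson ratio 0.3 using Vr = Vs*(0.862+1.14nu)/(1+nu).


Numerator factor = 0.862 + 1.14*0.3 = 1.204
Denominator = 1 + 0.3 = 1.3
Vr = 2584 * 1.204 / 1.3 = 2393.18 m/s

2393.18


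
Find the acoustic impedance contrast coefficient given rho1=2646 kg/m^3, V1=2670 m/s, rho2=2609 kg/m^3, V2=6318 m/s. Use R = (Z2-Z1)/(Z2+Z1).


Z1 = 2646 * 2670 = 7064820
Z2 = 2609 * 6318 = 16483662
R = (16483662 - 7064820) / (16483662 + 7064820) = 9418842 / 23548482 = 0.4

0.4


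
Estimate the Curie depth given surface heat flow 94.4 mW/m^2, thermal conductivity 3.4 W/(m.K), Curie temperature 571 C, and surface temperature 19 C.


T_Curie - T_surf = 571 - 19 = 552 C
Convert q to W/m^2: 94.4 mW/m^2 = 0.0944 W/m^2
d = 552 * 3.4 / 0.0944 = 19881.36 m

19881.36


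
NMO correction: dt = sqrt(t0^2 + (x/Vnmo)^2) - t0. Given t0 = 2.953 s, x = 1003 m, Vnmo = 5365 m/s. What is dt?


x/Vnmo = 1003/5365 = 0.186952
(x/Vnmo)^2 = 0.034951
t0^2 = 8.720209
sqrt(8.720209 + 0.034951) = 2.958912
dt = 2.958912 - 2.953 = 0.005912

0.005912


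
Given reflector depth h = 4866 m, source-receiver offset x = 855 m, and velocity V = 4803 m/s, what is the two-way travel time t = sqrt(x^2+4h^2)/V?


x^2 + 4h^2 = 855^2 + 4*4866^2 = 731025 + 94711824 = 95442849
sqrt(95442849) = 9769.4856
t = 9769.4856 / 4803 = 2.034 s

2.034


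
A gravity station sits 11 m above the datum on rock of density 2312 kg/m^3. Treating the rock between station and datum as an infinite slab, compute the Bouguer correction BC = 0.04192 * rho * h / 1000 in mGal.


BC = 0.04192 * rho * h / 1000
= 0.04192 * 2312 * 11 / 1000
= 1.0661 mGal

1.0661


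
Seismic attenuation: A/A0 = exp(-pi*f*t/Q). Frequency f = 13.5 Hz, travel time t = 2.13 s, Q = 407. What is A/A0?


pi*f*t/Q = pi*13.5*2.13/407 = 0.221957
A/A0 = exp(-0.221957) = 0.80095

0.80095


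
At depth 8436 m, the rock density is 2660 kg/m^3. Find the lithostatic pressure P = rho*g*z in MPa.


P = rho * g * z / 1e6
= 2660 * 9.81 * 8436 / 1e6
= 220134045.6 / 1e6
= 220.134 MPa

220.134


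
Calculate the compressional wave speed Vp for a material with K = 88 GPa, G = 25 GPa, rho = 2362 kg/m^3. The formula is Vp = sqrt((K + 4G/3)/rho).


First compute the effective modulus:
K + 4G/3 = 88e9 + 4*25e9/3 = 121333333333.33 Pa
Then divide by density:
121333333333.33 / 2362 = 51368896.4155 Pa/(kg/m^3)
Take the square root:
Vp = sqrt(51368896.4155) = 7167.21 m/s

7167.21


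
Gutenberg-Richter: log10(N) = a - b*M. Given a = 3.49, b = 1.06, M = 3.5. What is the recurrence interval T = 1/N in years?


log10(N) = 3.49 - 1.06*3.5 = -0.22
N = 10^-0.22 = 0.60256
T = 1/N = 1/0.60256 = 1.6596 years

1.6596


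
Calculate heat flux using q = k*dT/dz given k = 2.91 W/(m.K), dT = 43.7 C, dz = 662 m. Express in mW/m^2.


q = k * dT / dz * 1000
= 2.91 * 43.7 / 662 * 1000
= 0.192095 * 1000
= 192.0952 mW/m^2

192.0952


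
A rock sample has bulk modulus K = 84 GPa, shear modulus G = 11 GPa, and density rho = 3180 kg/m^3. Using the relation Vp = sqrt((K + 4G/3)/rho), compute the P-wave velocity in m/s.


First compute the effective modulus:
K + 4G/3 = 84e9 + 4*11e9/3 = 98666666666.67 Pa
Then divide by density:
98666666666.67 / 3180 = 31027253.6688 Pa/(kg/m^3)
Take the square root:
Vp = sqrt(31027253.6688) = 5570.21 m/s

5570.21
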